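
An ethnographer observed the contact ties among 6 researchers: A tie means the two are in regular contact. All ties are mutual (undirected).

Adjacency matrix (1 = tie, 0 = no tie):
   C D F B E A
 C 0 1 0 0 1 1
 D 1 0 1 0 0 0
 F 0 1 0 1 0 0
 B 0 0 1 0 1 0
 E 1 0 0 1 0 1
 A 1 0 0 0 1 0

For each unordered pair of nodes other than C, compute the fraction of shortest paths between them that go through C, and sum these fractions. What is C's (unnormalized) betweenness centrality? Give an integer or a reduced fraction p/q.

Pairs whose geodesics pass through C — D–E: 1; D–A: 1; F–A: 1/2.
All other pairs contribute 0.
Summing the contributions gives betweenness(C) = 5/2.

5/2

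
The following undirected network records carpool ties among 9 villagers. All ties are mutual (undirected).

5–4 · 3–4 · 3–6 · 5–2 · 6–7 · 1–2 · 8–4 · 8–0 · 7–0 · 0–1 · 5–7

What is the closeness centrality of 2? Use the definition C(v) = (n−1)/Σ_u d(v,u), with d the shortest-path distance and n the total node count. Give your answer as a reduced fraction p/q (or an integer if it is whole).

8/17

Distances from 2: 0:2, 1:1, 3:3, 4:2, 5:1, 6:3, 7:2, 8:3. Sum = 17.
n = 9, so closeness = 8/17.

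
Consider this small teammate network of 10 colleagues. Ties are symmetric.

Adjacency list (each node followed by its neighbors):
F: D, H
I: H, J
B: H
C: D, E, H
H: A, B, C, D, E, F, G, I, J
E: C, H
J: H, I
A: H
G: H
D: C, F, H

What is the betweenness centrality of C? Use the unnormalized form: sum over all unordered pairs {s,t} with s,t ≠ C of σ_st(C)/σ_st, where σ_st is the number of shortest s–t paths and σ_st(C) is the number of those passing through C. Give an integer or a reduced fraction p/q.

Pairs whose geodesics pass through C — E–D: 1/2.
All other pairs contribute 0.
Summing the contributions gives betweenness(C) = 1/2.

1/2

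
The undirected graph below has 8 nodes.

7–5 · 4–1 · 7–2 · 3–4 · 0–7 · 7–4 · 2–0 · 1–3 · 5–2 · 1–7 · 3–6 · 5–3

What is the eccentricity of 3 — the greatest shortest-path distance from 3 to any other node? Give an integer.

Distances from 3: 0:3, 1:1, 2:2, 4:1, 5:1, 6:1, 7:2.
The largest is 3 (to 0), so the eccentricity of 3 is 3.

3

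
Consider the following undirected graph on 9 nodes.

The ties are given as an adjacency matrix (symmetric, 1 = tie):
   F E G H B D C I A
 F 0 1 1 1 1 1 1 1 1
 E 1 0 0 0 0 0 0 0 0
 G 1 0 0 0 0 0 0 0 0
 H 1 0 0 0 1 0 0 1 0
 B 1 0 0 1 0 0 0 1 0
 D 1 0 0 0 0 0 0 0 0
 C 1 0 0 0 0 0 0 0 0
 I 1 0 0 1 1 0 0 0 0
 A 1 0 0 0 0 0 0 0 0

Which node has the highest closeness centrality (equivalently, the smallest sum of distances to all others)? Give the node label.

F

Farness (sum of distances to all others) for each node — A:15, B:13, C:15, D:15, E:15, F:8, G:15, H:13, I:13.
The smallest farness is 8, for F, so F has the highest closeness.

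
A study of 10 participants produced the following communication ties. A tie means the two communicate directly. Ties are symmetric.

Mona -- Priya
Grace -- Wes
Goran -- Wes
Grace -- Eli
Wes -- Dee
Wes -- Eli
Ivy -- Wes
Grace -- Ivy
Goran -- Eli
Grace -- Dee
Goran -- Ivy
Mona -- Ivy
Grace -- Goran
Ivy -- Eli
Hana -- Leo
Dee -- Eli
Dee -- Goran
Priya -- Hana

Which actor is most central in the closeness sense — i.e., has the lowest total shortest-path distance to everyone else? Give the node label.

Farness (sum of distances to all others) for each node — Dee:24, Eli:19, Goran:19, Grace:19, Hana:28, Ivy:16, Leo:36, Mona:18, Priya:22, Wes:19.
The smallest farness is 16, for Ivy, so Ivy has the highest closeness.

Ivy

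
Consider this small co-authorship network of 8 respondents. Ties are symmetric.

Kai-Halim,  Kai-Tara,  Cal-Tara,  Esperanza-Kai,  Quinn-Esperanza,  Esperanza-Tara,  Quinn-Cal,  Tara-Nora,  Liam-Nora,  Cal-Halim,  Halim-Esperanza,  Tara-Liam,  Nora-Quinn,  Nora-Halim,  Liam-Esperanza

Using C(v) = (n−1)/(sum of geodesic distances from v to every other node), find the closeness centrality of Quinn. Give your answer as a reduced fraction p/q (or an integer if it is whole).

7/11

Distances from Quinn: Cal:1, Esperanza:1, Halim:2, Kai:2, Liam:2, Nora:1, Tara:2. Sum = 11.
n = 8, so closeness = 7/11.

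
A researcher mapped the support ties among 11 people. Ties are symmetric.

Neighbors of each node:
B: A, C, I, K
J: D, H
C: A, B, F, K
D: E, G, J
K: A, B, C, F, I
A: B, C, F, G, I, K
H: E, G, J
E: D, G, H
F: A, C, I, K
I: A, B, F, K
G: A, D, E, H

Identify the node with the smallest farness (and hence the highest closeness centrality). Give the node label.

Farness (sum of distances to all others) for each node — A:15, B:21, C:21, D:22, E:22, F:21, G:16, H:22, I:21, J:29, K:20.
The smallest farness is 15, for A, so A has the highest closeness.

A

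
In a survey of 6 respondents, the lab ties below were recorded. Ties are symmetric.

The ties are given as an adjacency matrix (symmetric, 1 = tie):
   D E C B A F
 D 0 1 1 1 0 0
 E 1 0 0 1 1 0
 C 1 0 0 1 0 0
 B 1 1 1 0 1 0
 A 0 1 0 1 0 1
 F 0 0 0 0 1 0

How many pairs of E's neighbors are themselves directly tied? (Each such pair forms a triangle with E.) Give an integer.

E's neighbors: A, B, and D.
Neighbor pairs that are themselves tied: E–A–B; E–B–D. Each forms one triangle with E, for 2 in total.

2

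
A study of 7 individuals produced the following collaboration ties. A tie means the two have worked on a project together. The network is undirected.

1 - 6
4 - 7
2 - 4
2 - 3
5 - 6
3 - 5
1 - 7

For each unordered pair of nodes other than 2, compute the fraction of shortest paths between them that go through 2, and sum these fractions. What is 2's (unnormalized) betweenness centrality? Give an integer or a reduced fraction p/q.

3

Pairs whose geodesics pass through 2 — 3–4: 1; 3–7: 1; 4–5: 1.
All other pairs contribute 0.
Summing the contributions gives betweenness(2) = 3.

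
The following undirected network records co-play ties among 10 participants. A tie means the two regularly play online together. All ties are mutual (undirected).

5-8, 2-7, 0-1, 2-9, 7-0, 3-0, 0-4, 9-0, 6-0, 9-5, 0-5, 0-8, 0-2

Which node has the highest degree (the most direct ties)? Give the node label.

0

Degrees — 0:9, 1:1, 2:3, 3:1, 4:1, 5:3, 6:1, 7:2, 8:2, 9:3.
The maximum is 9, attained only by 0.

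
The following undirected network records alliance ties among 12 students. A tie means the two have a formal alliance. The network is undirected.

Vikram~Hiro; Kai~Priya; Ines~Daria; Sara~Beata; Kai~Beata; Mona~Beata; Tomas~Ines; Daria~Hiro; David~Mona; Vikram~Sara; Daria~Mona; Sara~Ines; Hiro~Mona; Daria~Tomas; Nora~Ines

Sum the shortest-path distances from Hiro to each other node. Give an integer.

Distances from Hiro: Beata:2, Daria:1, David:2, Ines:2, Kai:3, Mona:1, Nora:3, Priya:4, Sara:2, Tomas:2, Vikram:1.
Sum = 2 + 1 + 2 + 2 + 3 + 1 + 3 + 4 + 2 + 2 + 1 = 23.

23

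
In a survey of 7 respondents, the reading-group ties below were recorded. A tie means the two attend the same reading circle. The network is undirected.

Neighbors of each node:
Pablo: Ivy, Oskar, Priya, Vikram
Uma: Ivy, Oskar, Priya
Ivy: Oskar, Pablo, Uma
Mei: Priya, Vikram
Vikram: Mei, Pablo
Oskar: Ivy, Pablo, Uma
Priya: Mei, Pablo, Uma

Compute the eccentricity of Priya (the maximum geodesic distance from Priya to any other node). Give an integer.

Distances from Priya: Ivy:2, Mei:1, Oskar:2, Pablo:1, Uma:1, Vikram:2.
The largest is 2 (to Ivy, Vikram, and Oskar), so the eccentricity of Priya is 2.

2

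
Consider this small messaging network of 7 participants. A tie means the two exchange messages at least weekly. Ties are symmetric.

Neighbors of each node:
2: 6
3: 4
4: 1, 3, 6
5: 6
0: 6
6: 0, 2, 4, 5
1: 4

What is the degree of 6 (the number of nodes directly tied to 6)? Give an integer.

6 is directly tied to 0, 2, 4, and 5. That is 4 neighbors, so the degree of 6 is 4.

4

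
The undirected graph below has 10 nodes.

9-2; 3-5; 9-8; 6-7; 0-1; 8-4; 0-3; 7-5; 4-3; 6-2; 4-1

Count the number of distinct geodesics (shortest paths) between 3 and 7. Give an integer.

The shortest distance is 2, and the only length-2 path is 3–5–7. So there is exactly 1 shortest path.

1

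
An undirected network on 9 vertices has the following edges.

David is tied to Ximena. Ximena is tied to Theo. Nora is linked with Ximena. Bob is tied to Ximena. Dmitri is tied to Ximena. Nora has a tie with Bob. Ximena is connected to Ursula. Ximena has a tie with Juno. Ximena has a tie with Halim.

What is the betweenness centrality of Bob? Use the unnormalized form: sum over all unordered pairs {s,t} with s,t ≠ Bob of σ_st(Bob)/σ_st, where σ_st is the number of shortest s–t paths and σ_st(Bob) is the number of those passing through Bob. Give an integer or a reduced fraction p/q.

No shortest path between any pair of other nodes passes through Bob.
Summing the contributions gives betweenness(Bob) = 0.

0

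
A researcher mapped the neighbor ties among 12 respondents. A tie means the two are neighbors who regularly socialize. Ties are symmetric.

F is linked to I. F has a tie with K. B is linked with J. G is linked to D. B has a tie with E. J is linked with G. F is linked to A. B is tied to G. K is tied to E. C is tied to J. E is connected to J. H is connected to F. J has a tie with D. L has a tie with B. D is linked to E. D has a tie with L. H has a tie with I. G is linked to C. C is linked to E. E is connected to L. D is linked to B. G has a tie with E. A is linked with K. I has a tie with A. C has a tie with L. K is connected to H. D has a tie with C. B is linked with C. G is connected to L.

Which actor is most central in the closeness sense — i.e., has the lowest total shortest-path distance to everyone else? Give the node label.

E

Farness (sum of distances to all others) for each node — A:25, B:21, C:21, D:21, E:16, F:24, G:21, H:25, I:32, J:22, K:18, L:22.
The smallest farness is 16, for E, so E has the highest closeness.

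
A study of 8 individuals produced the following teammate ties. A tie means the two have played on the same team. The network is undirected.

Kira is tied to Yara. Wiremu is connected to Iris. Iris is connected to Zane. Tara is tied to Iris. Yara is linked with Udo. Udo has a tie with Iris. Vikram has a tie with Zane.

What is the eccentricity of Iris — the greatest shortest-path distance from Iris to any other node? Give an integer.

3

Distances from Iris: Kira:3, Tara:1, Udo:1, Vikram:2, Wiremu:1, Yara:2, Zane:1.
The largest is 3 (to Kira), so the eccentricity of Iris is 3.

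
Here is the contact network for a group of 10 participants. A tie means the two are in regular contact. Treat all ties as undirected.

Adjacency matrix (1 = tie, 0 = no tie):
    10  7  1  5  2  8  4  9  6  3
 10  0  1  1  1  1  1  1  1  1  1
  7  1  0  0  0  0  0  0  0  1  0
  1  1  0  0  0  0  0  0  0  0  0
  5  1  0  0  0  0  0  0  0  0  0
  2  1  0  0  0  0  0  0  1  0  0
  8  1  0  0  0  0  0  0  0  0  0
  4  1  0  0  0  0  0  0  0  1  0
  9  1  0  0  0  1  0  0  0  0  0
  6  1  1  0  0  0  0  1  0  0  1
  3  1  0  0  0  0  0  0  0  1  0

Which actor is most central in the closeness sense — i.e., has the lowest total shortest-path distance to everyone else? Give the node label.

10

Farness (sum of distances to all others) for each node — 1:17, 2:16, 3:16, 4:16, 5:17, 6:14, 7:16, 8:17, 9:16, 10:9.
The smallest farness is 9, for 10, so 10 has the highest closeness.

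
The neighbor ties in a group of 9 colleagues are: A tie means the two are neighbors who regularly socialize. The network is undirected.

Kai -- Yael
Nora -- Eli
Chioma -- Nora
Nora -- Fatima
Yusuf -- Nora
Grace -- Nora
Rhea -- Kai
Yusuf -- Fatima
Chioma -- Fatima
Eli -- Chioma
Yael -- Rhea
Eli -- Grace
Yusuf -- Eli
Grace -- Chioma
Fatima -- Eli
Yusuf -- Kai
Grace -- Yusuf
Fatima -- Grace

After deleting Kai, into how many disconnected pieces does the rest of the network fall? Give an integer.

Without Kai, the remaining ties split the others into: {Rhea, Yael}; {Chioma, Eli, Fatima, Grace, Nora, Yusuf}.
That's 2 separate components.

2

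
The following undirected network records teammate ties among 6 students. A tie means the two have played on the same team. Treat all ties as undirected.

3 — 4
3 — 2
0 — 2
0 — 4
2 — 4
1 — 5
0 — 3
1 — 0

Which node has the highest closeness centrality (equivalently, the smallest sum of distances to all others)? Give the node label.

0

Farness (sum of distances to all others) for each node — 0:6, 1:8, 2:8, 3:8, 4:8, 5:12.
The smallest farness is 6, for 0, so 0 has the highest closeness.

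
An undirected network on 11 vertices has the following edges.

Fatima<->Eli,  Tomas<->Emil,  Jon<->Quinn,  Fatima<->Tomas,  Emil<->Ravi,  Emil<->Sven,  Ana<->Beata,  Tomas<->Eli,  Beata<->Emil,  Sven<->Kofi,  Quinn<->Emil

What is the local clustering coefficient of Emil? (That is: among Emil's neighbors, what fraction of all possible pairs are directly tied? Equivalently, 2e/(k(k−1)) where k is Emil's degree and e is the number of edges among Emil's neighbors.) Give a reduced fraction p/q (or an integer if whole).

0

Emil's neighbors: Beata, Quinn, Ravi, Sven, and Tomas (k = 5).
Possible neighbor pairs: C(5,2) = 10. Edges among them: none → e = 0.
Clustering(Emil) = 0/10 = 0.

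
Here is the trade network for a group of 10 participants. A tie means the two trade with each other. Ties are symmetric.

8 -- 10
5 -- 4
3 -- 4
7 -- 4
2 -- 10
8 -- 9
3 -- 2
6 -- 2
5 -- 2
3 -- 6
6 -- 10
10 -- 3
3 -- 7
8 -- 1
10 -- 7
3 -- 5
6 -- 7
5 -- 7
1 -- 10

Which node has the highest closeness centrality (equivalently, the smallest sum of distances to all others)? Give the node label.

Farness (sum of distances to all others) for each node — 1:18, 2:15, 3:13, 4:19, 5:18, 6:15, 7:14, 8:17, 9:25, 10:12.
The smallest farness is 12, for 10, so 10 has the highest closeness.

10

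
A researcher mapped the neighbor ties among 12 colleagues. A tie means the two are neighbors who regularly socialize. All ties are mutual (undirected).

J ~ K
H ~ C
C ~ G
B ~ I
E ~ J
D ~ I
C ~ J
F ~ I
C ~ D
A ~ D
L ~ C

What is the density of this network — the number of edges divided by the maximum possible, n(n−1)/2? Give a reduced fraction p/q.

1/6

There are 11 edges and 12 nodes, so the maximum possible is C(12,2) = 66.
Density = 11/66 = 1/6.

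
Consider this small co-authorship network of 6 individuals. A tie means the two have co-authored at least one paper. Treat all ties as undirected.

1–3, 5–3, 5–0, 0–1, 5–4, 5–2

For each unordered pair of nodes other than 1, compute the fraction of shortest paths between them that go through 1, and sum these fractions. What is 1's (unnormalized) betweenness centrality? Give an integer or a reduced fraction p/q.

Pairs whose geodesics pass through 1 — 0–3: 1/2.
All other pairs contribute 0.
Summing the contributions gives betweenness(1) = 1/2.

1/2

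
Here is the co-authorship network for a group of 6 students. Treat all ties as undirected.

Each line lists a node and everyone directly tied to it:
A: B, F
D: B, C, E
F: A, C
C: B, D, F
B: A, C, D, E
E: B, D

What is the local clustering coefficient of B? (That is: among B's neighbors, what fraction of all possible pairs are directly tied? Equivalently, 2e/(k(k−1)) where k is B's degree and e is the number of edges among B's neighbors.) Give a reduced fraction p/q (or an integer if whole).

B's neighbors: A, C, D, and E (k = 4).
Possible neighbor pairs: C(4,2) = 6. Edges among them: C–D, D–E → e = 2.
Clustering(B) = 2/6 = 1/3.

1/3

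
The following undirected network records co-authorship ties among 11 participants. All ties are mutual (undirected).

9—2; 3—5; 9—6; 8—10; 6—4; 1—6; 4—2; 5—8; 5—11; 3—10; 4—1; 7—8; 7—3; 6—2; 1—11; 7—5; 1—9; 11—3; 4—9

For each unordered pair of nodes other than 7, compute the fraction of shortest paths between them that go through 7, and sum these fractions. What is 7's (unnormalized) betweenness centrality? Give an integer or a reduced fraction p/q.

1/3

Pairs whose geodesics pass through 7 — 8–3: 1/3.
All other pairs contribute 0.
Summing the contributions gives betweenness(7) = 1/3.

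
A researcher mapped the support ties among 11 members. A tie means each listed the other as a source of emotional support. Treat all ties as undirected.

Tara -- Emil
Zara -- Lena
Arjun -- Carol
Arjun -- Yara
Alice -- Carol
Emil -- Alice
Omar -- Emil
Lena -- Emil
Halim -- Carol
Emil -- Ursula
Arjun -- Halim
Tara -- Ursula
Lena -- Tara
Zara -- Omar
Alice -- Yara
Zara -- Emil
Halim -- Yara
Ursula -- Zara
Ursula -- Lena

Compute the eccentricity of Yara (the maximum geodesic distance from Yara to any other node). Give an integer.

Distances from Yara: Alice:1, Arjun:1, Carol:2, Emil:2, Halim:1, Lena:3, Omar:3, Tara:3, Ursula:3, Zara:3.
The largest is 3 (to Zara, Lena, Tara, Omar, and Ursula), so the eccentricity of Yara is 3.

3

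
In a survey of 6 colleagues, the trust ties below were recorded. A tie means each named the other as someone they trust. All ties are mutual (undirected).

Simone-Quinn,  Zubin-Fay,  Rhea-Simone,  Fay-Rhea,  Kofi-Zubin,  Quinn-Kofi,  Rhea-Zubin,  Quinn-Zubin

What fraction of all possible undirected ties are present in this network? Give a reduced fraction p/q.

There are 8 edges and 6 nodes, so the maximum possible is C(6,2) = 15.
Density = 8/15.

8/15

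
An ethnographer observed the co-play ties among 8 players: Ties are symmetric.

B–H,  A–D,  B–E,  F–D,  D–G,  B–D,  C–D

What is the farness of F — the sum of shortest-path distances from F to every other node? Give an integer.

Distances from F: A:2, B:2, C:2, D:1, E:3, G:2, H:3.
Sum = 2 + 2 + 2 + 1 + 3 + 2 + 3 = 15.

15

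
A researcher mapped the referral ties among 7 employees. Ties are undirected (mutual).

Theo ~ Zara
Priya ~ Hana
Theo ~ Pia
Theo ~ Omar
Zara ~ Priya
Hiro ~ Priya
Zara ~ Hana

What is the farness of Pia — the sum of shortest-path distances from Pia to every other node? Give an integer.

15

Distances from Pia: Hana:3, Hiro:4, Omar:2, Priya:3, Theo:1, Zara:2.
Sum = 3 + 4 + 2 + 3 + 1 + 2 = 15.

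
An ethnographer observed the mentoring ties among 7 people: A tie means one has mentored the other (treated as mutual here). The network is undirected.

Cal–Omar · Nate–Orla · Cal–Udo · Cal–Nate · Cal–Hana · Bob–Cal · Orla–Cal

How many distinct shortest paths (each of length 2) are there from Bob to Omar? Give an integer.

The shortest distance is 2, and the only length-2 path is Bob–Cal–Omar. So there is exactly 1 shortest path.

1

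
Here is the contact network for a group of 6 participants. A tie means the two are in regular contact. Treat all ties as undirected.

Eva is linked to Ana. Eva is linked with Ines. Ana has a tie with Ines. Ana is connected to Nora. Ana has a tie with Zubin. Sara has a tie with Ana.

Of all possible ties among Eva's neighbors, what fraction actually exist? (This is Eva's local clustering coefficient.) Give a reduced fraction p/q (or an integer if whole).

Eva's neighbors: Ana and Ines (k = 2).
Possible neighbor pairs: C(2,2) = 1. Edges among them: Ana–Ines → e = 1.
Clustering(Eva) = 1/1.

1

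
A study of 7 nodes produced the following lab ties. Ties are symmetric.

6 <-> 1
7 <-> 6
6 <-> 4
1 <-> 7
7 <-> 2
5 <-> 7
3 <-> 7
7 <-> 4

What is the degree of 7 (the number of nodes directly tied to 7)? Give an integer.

6

7 is directly tied to 1, 2, 3, 4, 5, and 6. That is 6 neighbors, so the degree of 7 is 6.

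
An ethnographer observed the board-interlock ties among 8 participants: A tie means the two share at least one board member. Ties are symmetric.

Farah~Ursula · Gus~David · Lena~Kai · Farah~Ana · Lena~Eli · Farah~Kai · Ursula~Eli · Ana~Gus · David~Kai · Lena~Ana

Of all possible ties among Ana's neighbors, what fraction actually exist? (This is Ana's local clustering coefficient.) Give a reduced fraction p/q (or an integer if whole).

0

Ana's neighbors: Farah, Gus, and Lena (k = 3).
Possible neighbor pairs: C(3,2) = 3. Edges among them: none → e = 0.
Clustering(Ana) = 0/3 = 0.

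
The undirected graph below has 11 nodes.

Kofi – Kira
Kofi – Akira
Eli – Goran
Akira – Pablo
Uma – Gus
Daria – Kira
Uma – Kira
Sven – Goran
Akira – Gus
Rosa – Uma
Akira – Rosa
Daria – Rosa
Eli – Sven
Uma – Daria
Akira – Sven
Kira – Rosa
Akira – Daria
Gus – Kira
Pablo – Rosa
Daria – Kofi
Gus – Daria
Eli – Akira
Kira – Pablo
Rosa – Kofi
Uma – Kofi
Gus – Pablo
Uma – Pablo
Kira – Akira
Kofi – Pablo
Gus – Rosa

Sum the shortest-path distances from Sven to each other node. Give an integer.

18

Distances from Sven: Akira:1, Daria:2, Eli:1, Goran:1, Gus:2, Kira:2, Kofi:2, Pablo:2, Rosa:2, Uma:3.
Sum = 1 + 2 + 1 + 1 + 2 + 2 + 2 + 2 + 2 + 3 = 18.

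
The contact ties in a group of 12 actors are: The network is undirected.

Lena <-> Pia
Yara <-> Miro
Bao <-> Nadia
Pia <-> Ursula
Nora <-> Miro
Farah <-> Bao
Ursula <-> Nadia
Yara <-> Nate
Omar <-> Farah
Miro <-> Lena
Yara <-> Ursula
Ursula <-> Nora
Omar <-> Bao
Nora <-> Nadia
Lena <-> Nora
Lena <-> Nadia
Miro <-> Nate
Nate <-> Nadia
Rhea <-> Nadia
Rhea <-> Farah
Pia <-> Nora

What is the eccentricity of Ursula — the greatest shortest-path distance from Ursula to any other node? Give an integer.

Distances from Ursula: Bao:2, Farah:3, Lena:2, Miro:2, Nadia:1, Nate:2, Nora:1, Omar:3, Pia:1, Rhea:2, Yara:1.
The largest is 3 (to Omar and Farah), so the eccentricity of Ursula is 3.

3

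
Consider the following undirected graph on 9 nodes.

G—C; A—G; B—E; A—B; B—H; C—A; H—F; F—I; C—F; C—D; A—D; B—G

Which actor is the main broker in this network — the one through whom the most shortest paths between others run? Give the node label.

B

Unnormalized betweenness of each node: A:4, B:19/2, C:7, D:0, E:0, F:17/2, G:1, H:4, I:0.
B has the largest value, 19/2, making it the main broker — the node through which the most shortest paths run.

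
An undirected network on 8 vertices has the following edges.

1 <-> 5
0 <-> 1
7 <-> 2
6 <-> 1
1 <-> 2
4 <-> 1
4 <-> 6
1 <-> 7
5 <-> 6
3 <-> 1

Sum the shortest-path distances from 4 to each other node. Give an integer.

Distances from 4: 0:2, 1:1, 2:2, 3:2, 5:2, 6:1, 7:2.
Sum = 2 + 1 + 2 + 2 + 2 + 1 + 2 = 12.

12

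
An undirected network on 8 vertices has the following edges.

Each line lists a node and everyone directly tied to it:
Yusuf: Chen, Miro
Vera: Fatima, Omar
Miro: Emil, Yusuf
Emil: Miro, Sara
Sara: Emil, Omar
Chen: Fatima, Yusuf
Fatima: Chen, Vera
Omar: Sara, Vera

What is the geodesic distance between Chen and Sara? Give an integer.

One shortest route is Chen – Yusuf – Miro – Emil – Sara, which uses 4 edges, and at distance 3 from Chen we only reach {Emil, Omar}, which does not include Sara. So d(Chen,Sara) = 4.

4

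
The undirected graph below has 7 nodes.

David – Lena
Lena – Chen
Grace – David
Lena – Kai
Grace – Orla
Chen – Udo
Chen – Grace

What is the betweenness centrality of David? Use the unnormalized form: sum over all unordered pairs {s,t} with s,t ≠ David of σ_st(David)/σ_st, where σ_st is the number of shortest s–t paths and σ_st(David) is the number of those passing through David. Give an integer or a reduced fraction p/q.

2

Pairs whose geodesics pass through David — Lena–Grace: 1/2; Lena–Orla: 1/2; Kai–Grace: 1/2; Kai–Orla: 1/2.
All other pairs contribute 0.
Summing the contributions gives betweenness(David) = 2.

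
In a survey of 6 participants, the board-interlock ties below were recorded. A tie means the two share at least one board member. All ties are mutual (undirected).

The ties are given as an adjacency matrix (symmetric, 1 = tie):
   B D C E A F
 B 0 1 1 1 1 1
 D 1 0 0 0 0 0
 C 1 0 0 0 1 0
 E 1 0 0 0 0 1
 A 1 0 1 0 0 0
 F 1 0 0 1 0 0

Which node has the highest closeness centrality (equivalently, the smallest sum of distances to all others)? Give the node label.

B

Farness (sum of distances to all others) for each node — A:8, B:5, C:8, D:9, E:8, F:8.
The smallest farness is 5, for B, so B has the highest closeness.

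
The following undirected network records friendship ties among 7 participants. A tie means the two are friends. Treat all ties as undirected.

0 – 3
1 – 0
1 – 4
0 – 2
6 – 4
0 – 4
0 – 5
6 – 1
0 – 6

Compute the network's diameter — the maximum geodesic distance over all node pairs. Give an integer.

2

Eccentricity of each node (its greatest distance to any other): 0:1, 1:2, 2:2, 3:2, 4:2, 5:2, 6:2.
The maximum eccentricity is 2, realized for instance by the pair 4–5 via 4 – 0 – 5. So the diameter is 2.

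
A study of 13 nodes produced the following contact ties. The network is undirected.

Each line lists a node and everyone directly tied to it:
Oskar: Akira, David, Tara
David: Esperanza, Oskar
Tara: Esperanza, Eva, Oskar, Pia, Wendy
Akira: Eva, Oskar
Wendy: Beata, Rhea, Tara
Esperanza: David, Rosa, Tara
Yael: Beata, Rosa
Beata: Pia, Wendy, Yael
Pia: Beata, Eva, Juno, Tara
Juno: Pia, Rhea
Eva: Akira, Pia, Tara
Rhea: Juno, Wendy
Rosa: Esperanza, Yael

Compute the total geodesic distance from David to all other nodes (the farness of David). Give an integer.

Distances from David: Akira:2, Beata:4, Esperanza:1, Eva:3, Juno:4, Oskar:1, Pia:3, Rhea:4, Rosa:2, Tara:2, Wendy:3, Yael:3.
Sum = 2 + 4 + 1 + 3 + 4 + 1 + 3 + 4 + 2 + 2 + 3 + 3 = 32.

32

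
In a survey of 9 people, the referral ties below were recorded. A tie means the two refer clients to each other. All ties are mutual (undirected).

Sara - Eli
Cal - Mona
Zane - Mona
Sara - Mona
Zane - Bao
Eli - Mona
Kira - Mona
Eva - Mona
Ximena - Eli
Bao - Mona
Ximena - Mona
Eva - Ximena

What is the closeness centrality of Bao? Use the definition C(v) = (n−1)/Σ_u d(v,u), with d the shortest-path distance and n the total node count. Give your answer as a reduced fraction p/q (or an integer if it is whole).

Distances from Bao: Cal:2, Eli:2, Eva:2, Kira:2, Mona:1, Sara:2, Ximena:2, Zane:1. Sum = 14.
n = 9, so closeness = 8/14 = 4/7.

4/7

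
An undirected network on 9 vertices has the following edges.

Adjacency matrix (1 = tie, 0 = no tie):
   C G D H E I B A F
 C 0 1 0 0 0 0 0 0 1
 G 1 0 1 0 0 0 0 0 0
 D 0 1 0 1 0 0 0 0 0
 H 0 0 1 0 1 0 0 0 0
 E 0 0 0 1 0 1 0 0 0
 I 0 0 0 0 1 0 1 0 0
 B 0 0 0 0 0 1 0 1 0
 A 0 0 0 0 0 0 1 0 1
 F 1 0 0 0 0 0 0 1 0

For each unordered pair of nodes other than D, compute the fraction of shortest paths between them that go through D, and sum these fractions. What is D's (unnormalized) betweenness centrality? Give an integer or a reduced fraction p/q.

Pairs whose geodesics pass through D — C–H: 1; C–E: 1; G–H: 1; G–E: 1; G–I: 1; H–F: 1.
All other pairs contribute 0.
Summing the contributions gives betweenness(D) = 6.

6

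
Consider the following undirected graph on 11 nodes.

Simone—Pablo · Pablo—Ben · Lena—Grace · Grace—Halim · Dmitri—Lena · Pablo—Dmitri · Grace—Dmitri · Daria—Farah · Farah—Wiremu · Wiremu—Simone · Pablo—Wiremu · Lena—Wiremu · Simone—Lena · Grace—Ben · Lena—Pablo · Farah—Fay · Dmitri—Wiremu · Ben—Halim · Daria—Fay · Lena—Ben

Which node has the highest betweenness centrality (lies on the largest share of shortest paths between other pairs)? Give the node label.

Wiremu

Unnormalized betweenness of each node: Ben:9/2, Daria:0, Dmitri:10/3, Farah:16, Fay:0, Grace:25/6, Halim:0, Lena:55/6, Pablo:9/2, Simone:0, Wiremu:64/3.
Wiremu has the largest value, 64/3, making it the main broker — the node through which the most shortest paths run.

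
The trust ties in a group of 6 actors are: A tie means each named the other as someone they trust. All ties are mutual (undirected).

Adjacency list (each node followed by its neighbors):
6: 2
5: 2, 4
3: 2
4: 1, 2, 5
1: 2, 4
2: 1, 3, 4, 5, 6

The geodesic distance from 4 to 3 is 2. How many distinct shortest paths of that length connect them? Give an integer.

The shortest distance is 2, and the only length-2 path is 4–2–3. So there is exactly 1 shortest path.

1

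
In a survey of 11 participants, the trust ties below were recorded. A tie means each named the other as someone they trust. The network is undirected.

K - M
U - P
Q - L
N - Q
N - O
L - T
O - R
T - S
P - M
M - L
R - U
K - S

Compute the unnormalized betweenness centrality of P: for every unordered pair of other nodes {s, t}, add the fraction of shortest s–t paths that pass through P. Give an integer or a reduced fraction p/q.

Pairs whose geodesics pass through P — M–U: 1; M–R: 1; M–O: 1/2; U–Q: 1/2; U–L: 1; U–T: 1; U–S: 1; U–K: 1; R–L: 1/2; R–T: 1/2; R–S: 1; R–K: 1; O–K: 1/2.
All other pairs contribute 0.
Summing the contributions gives betweenness(P) = 21/2.

21/2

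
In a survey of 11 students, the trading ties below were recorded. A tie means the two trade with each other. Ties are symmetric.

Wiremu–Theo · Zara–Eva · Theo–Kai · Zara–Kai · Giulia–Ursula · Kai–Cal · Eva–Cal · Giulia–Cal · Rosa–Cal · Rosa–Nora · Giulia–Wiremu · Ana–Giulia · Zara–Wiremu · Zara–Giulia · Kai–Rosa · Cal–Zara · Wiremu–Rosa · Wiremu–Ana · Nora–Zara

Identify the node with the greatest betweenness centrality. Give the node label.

Giulia

Unnormalized betweenness of each node: Ana:0, Cal:337/60, Eva:0, Giulia:367/30, Kai:41/12, Nora:1/4, Rosa:16/5, Theo:8/15, Ursula:0, Wiremu:551/60, Zara:347/30.
Giulia has the largest value, 367/30, making it the main broker — the node through which the most shortest paths run.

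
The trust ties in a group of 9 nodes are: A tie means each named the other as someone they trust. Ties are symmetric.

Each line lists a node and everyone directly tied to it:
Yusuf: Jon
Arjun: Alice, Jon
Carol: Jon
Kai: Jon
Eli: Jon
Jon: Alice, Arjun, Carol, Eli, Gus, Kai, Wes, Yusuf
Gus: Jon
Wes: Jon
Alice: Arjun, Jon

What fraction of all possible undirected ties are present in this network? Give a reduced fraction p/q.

1/4

There are 9 edges and 9 nodes, so the maximum possible is C(9,2) = 36.
Density = 9/36 = 1/4.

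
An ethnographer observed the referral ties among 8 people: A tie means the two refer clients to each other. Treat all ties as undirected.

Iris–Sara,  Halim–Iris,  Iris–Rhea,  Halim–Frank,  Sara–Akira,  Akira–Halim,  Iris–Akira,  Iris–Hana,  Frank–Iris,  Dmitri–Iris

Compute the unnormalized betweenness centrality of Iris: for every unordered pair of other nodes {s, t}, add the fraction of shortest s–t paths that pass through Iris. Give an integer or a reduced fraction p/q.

17

Pairs whose geodesics pass through Iris — Akira–Hana: 1; Akira–Rhea: 1; Akira–Frank: 1/2; Akira–Dmitri: 1; Hana–Rhea: 1; Hana–Sara: 1; Hana–Frank: 1; Hana–Dmitri: 1; Hana–Halim: 1; Rhea–Sara: 1; Rhea–Frank: 1; Rhea–Dmitri: 1; Rhea–Halim: 1; Sara–Frank: 1 … (+4 more pairs).
All other pairs contribute 0.
Summing the contributions gives betweenness(Iris) = 17.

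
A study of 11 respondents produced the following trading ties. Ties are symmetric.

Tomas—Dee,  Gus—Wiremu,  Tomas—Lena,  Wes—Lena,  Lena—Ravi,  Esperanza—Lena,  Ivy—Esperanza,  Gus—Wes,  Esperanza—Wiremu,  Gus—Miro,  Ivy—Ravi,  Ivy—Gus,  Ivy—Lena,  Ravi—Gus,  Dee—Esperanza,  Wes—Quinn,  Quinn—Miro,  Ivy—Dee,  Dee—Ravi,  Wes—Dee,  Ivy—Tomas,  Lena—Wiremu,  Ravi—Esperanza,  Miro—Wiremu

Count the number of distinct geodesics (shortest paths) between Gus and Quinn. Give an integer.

The shortest distance is 2. The length-2 paths are: Gus–Wes–Quinn; Gus–Miro–Quinn.
That gives 2 distinct shortest paths.

2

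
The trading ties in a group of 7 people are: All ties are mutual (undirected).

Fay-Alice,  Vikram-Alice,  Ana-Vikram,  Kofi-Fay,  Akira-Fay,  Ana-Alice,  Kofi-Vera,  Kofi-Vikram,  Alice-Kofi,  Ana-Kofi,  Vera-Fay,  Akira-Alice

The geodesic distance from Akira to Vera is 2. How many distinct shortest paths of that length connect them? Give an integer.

The shortest distance is 2, and the only length-2 path is Akira–Fay–Vera. So there is exactly 1 shortest path.

1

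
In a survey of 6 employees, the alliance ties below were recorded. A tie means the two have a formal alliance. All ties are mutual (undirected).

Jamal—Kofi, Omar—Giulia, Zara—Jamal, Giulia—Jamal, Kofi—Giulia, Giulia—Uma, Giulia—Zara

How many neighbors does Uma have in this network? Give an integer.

Uma is directly tied to Giulia. That is 1 neighbor, so the degree of Uma is 1.

1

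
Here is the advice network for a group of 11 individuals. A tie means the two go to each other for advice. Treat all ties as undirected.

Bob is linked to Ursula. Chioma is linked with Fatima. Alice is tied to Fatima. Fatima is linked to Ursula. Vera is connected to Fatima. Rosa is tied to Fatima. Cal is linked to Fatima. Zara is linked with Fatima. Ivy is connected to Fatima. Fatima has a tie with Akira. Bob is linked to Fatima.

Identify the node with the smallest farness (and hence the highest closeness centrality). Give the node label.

Farness (sum of distances to all others) for each node — Akira:19, Alice:19, Bob:18, Cal:19, Chioma:19, Fatima:10, Ivy:19, Rosa:19, Ursula:18, Vera:19, Zara:19.
The smallest farness is 10, for Fatima, so Fatima has the highest closeness.

Fatima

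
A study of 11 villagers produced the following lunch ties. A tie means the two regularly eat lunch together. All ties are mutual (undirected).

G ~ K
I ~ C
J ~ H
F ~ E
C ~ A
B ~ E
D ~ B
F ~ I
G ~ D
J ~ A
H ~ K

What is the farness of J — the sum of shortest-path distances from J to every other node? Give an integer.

Distances from J: A:1, B:5, C:2, D:4, E:5, F:4, G:3, H:1, I:3, K:2.
Sum = 1 + 5 + 2 + 4 + 5 + 4 + 3 + 1 + 3 + 2 = 30.

30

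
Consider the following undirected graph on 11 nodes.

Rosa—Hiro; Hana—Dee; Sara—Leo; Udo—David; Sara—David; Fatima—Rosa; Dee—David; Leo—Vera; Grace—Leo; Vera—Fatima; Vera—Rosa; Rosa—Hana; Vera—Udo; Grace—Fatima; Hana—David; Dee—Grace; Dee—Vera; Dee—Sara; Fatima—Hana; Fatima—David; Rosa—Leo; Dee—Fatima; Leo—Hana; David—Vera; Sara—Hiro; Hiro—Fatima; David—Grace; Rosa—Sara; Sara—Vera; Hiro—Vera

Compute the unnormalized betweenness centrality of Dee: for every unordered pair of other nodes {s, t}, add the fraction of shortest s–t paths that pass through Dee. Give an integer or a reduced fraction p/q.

Pairs whose geodesics pass through Dee — Fatima–Sara: 1/5; Grace–Sara: 1/3; Grace–Vera: 1/4; Grace–Hana: 1/4; Sara–Hana: 1/4; Vera–Hana: 1/5.
All other pairs contribute 0.
Summing the contributions gives betweenness(Dee) = 89/60.

89/60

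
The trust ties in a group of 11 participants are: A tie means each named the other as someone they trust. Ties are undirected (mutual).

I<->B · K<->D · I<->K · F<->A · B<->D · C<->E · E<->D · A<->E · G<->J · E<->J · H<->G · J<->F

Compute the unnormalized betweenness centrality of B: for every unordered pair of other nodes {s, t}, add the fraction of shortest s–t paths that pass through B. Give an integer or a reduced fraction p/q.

Pairs whose geodesics pass through B — H–I: 1/2; D–I: 1/2; I–G: 1/2; I–E: 1/2; I–J: 1/2; I–F: 2/4; I–A: 1/2; I–C: 1/2.
All other pairs contribute 0.
Summing the contributions gives betweenness(B) = 4.

4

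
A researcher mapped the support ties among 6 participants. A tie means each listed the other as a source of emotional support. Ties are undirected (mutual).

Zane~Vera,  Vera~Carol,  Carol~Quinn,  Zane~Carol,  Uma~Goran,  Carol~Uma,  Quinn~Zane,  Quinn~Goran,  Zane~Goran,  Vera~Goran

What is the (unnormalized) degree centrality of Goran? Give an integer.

4

Goran is directly tied to Quinn, Uma, Vera, and Zane. That is 4 neighbors, so the degree of Goran is 4.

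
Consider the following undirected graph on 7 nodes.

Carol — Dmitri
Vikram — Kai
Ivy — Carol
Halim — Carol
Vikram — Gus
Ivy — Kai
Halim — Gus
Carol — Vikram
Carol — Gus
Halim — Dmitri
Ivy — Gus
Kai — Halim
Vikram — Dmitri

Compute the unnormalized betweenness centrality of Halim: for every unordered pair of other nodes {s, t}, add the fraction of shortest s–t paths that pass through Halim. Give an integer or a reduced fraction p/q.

3/2

Pairs whose geodesics pass through Halim — Dmitri–Gus: 1/3; Dmitri–Kai: 1/2; Gus–Kai: 1/3; Kai–Carol: 1/3.
All other pairs contribute 0.
Summing the contributions gives betweenness(Halim) = 3/2.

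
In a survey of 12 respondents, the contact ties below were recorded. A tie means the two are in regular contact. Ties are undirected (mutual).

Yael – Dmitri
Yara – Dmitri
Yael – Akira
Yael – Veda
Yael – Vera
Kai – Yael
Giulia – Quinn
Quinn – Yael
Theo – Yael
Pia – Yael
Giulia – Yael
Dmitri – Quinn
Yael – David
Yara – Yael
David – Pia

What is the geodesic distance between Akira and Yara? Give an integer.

2

One shortest route is Akira – Yael – Yara, which uses 2 edges, and Akira and Yara are not directly tied, so nothing shorter exists. So d(Akira,Yara) = 2.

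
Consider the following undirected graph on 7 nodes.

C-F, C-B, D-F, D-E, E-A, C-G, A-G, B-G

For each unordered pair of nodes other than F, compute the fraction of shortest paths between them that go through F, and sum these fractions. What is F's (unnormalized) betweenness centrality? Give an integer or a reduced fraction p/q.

3

Pairs whose geodesics pass through F — E–C: 1/2; D–C: 1; D–B: 1; D–G: 1/2.
All other pairs contribute 0.
Summing the contributions gives betweenness(F) = 3.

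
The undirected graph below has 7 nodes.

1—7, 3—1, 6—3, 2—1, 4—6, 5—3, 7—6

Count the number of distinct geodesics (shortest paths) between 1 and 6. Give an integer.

2

The shortest distance is 2. The length-2 paths are: 1–7–6; 1–3–6.
That gives 2 distinct shortest paths.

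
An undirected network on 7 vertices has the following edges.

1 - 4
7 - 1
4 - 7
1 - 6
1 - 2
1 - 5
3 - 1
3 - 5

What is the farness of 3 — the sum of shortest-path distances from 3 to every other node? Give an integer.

10

Distances from 3: 1:1, 2:2, 4:2, 5:1, 6:2, 7:2.
Sum = 1 + 2 + 2 + 1 + 2 + 2 = 10.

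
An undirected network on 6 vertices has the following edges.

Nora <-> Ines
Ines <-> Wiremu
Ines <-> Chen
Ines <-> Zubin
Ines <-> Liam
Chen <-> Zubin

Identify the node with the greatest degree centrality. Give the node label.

Ines

Degrees — Chen:2, Ines:5, Liam:1, Nora:1, Wiremu:1, Zubin:2.
The maximum is 5, attained only by Ines.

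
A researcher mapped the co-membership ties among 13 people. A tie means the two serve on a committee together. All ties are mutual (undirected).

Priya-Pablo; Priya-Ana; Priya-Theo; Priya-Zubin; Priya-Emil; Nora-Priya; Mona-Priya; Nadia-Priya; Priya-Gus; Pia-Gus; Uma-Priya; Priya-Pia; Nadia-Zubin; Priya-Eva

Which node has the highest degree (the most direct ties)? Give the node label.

Degrees — Ana:1, Emil:1, Eva:1, Gus:2, Mona:1, Nadia:2, Nora:1, Pablo:1, Pia:2, Priya:12, Theo:1, Uma:1, Zubin:2.
The maximum is 12, attained only by Priya.

Priya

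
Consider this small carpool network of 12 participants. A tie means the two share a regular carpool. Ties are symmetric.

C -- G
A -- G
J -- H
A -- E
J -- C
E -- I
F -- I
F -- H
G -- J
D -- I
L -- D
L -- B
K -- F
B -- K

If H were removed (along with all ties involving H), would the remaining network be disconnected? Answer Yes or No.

No

Even without H, every remaining node can still reach every other (the residual graph is connected), so H is not a cut vertex.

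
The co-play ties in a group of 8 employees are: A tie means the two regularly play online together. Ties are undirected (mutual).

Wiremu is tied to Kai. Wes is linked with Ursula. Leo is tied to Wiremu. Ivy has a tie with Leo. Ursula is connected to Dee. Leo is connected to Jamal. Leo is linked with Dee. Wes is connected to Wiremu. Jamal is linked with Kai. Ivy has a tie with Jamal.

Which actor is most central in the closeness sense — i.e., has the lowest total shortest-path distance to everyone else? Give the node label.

Leo

Farness (sum of distances to all others) for each node — Dee:13, Ivy:14, Jamal:13, Kai:14, Leo:10, Ursula:15, Wes:14, Wiremu:11.
The smallest farness is 10, for Leo, so Leo has the highest closeness.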